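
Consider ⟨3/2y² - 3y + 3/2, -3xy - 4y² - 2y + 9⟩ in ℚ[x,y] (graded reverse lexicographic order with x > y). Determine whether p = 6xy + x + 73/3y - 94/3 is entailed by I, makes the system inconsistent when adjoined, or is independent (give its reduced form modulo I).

First compute the reduced Gröbner basis of I by Buchberger's algorithm.
f_1 = 3/2y² - 3y + 3/2, LT = y².
f_2 = -3xy - 4y² - 2y + 9, LT = xy.

S(f_1,f_2): lcm = xy². S = -4/3y³ - 2xy - ⅔y² + x + 3y.
  leading term y³: subtract (-8/9y)·f_1 from -4/3y³ - 2xy - ⅔y² + x + 3y → -2xy - 10/3y² + x + 13/3y
  leading term xy: subtract (⅔)·f_2 from -2xy - 10/3y² + x + 13/3y → -⅔y² + x + 17/3y - 6
  leading term y²: subtract (-4/9)·f_1 from -⅔y² + x + 17/3y - 6 → x + 13/3y - 16/3
  leading term x: no divisor's leading term divides it; move x to the remainder.
  leading term y: no divisor's leading term divides it; move 13/3y to the remainder.
  leading term 1: no divisor's leading term divides it; move -16/3 to the remainder.
  remainder x + 13/3y - 16/3 ≠ 0; add h_3 = x + 13/3y - 16/3 to the basis.

The other S-polynomials (S(f_1,h_3), S(f_2,h_3)) all reduce to 0 modulo the current basis, so we have a Gröbner basis.
Inter-reduce: drop elements whose leading term is divisible by another's, tail-reduce, and make monic.
Reduced Gröbner basis: {y² - 2y + 1, x + 13/3y - 16/3}.
Label its elements g_1 = y² - 2y + 1, g_2 = x + 13/3y - 16/3.

Reduce p = 6xy + x + 73/3y - 94/3 modulo G:
  leading term xy: subtract (6y)·g_2 from 6xy + x + 73/3y - 94/3 → -26y² + x + 169/3y - 94/3
  leading term y²: subtract (-26)·g_1 from -26y² + x + 169/3y - 94/3 → x + 13/3y - 16/3
  leading term x: subtract (1)·g_2 from x + 13/3y - 16/3 → 0
  normal form = 0.
Since the normal form is 0, p ∈ I.

Ideal membership is decidable via reduction modulo a Gröbner basis.

6xy + x + 73/3y - 94/3 lies in I (it reduces to 0).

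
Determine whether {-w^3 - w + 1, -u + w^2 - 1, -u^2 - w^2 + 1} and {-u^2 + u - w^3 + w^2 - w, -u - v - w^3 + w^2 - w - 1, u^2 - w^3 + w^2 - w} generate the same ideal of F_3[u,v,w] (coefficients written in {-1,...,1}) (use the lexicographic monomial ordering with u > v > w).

No, the ideals differ.

Since reduced Gröbner bases are canonical representatives of ideals under a given ordering, it suffices to compute and compare them.
Buchberger on the first generating set:
f_1 = -w^3 - w + 1, LT = w^3.
f_2 = -u + w^2 - 1, LT = u.
f_3 = -u^2 - w^2 + 1, LT = u^2.

S(f_2,f_3): lcm = u^2. S = -uw^2 + u - w^2 + 1.
  leading term uw^2: subtract (w^2)·f_2 from -uw^2 + u - w^2 + 1 → u - w^4 + 1
  leading term u: subtract (-1)·f_2 from u - w^4 + 1 → -w^4 + w^2
  leading term w^4: subtract (w)·f_1 from -w^4 + w^2 → -w^2 - w
  leading term w^2: no divisor's leading term divides it; move -w^2 to the remainder.
  leading term w: no divisor's leading term divides it; move -w to the remainder.
  remainder -w^2 - w ≠ 0; add g_4 = -w^2 - w to the basis.

S(f_1,g_4): lcm = w^3. S = -w^2 + w - 1.
  leading term w^2: subtract (1)·g_4 from -w^2 + w - 1 → -w - 1
  leading term w: no divisor's leading term divides it; move -w to the remainder.
  leading term 1: no divisor's leading term divides it; move -1 to the remainder.
  remainder -w - 1 ≠ 0; add g_5 = -w - 1 to the basis.

The other S-polynomials (S(f_1,f_2), S(f_1,f_3), S(f_2,g_4), S(f_3,g_4), S(f_1,g_5), S(f_2,g_5), S(f_3,g_5), S(g_4,g_5)) all reduce to 0 modulo the current basis, so we have a Gröbner basis.
Inter-reduce: drop elements whose leading term is divisible by another's, tail-reduce, and make monic.
Reduced Gröbner basis: {u, w + 1}.

Buchberger on the second generating set:
h_1 = -u^2 + u - w^3 + w^2 - w, LT = u^2.
h_2 = -u - v - w^3 + w^2 - w - 1, LT = u.
h_3 = u^2 - w^3 + w^2 - w, LT = u^2.

S(h_1,h_2): lcm = u^2. S = -uv - uw^3 + uw^2 - uw + u + w^3 - w^2 + w.
  leading term uv: subtract (v)·h_2 from -uv - uw^3 + uw^2 - uw + u + w^3 - w^2 + w → -uw^3 + uw^2 - uw + u + v^2 + vw^3 - vw^2 + vw + v + w^3 - w^2 + w
  leading term uw^3: subtract (w^3)·h_2 from -uw^3 + uw^2 - uw + u + v^2 + vw^3 - vw^2 + vw + v + w^3 - w^2 + w → uw^2 - uw + u + v^2 - vw^3 - vw^2 + vw + v + w^6 - w^5 + w^4 - w^3 - w^2 + w
  leading term uw^2: subtract (-w^2)·h_2 from uw^2 - uw + u + v^2 - vw^3 - vw^2 + vw + v + w^6 - w^5 + w^4 - w^3 - w^2 + w → -uw + u + v^2 - vw^3 + vw^2 + vw + v + w^6 + w^5 - w^4 + w^3 + w^2 + w
  leading term uw: subtract (w)·h_2 from -uw + u + v^2 - vw^3 + vw^2 + vw + v + w^6 + w^5 - w^4 + w^3 + w^2 + w → u + v^2 - vw^3 + vw^2 - vw + v + w^6 + w^5 - w^2 - w
  leading term u: subtract (-1)·h_2 from u + v^2 - vw^3 + vw^2 - vw + v + w^6 + w^5 - w^2 - w → v^2 - vw^3 + vw^2 - vw + w^6 + w^5 - w^3 + w - 1
  leading term v^2: no divisor's leading term divides it; move v^2 to the remainder.
  leading term vw^3: no divisor's leading term divides it; move -vw^3 to the remainder.
  leading term vw^2: no divisor's leading term divides it; move vw^2 to the remainder.
  leading term vw: no divisor's leading term divides it; move -vw to the remainder.
  leading term w^6: no divisor's leading term divides it; move w^6 to the remainder.
  leading term w^5: no divisor's leading term divides it; move w^5 to the remainder.
  leading term w^3: no divisor's leading term divides it; move -w^3 to the remainder.
  leading term w: no divisor's leading term divides it; move w to the remainder.
  leading term 1: no divisor's leading term divides it; move -1 to the remainder.
  remainder v^2 - vw^3 + vw^2 - vw + w^6 + w^5 - w^3 + w - 1 ≠ 0; add k_4 = v^2 - vw^3 + vw^2 - vw + w^6 + w^5 - w^3 + w - 1 to the basis.

S(h_1,h_3): lcm = u^2. S = -u - w^3 + w^2 - w.
  leading term u: subtract (1)·h_2 from -u - w^3 + w^2 - w → v + 1
  leading term v: no divisor's leading term divides it; move v to the remainder.
  leading term 1: no divisor's leading term divides it; move 1 to the remainder.
  remainder v + 1 ≠ 0; add k_5 = v + 1 to the basis.

S(k_4,k_5): lcm = v^2. S = -vw^3 + vw^2 - vw - v + w^6 + w^5 - w^3 + w - 1.
  leading term vw^3: subtract (-w^3)·k_5 from -vw^3 + vw^2 - vw - v + w^6 + w^5 - w^3 + w - 1 → vw^2 - vw - v + w^6 + w^5 + w - 1
  leading term vw^2: subtract (w^2)·k_5 from vw^2 - vw - v + w^6 + w^5 + w - 1 → -vw - v + w^6 + w^5 - w^2 + w - 1
  leading term vw: subtract (-w)·k_5 from -vw - v + w^6 + w^5 - w^2 + w - 1 → -v + w^6 + w^5 - w^2 - w - 1
  leading term v: subtract (-1)·k_5 from -v + w^6 + w^5 - w^2 - w - 1 → w^6 + w^5 - w^2 - w
  leading term w^6: no divisor's leading term divides it; move w^6 to the remainder.
  leading term w^5: no divisor's leading term divides it; move w^5 to the remainder.
  leading term w^2: no divisor's leading term divides it; move -w^2 to the remainder.
  leading term w: no divisor's leading term divides it; move -w to the remainder.
  remainder w^6 + w^5 - w^2 - w ≠ 0; add k_6 = w^6 + w^5 - w^2 - w to the basis.

The other S-polynomials (S(h_2,h_3), S(h_1,k_4), S(h_2,k_4), S(h_3,k_4), S(h_1,k_5), S(h_2,k_5), S(h_3,k_5), S(h_1,k_6), S(h_2,k_6), S(h_3,k_6), S(k_4,k_6), S(k_5,k_6)) all reduce to 0 modulo the current basis, so we have a Gröbner basis.
Inter-reduce: drop elements whose leading term is divisible by another's, tail-reduce, and make monic.
Reduced Gröbner basis: {u + w^3 - w^2 + w, v + 1, w^6 + w^5 - w^2 - w}.

These differ, so the ideals are not equal.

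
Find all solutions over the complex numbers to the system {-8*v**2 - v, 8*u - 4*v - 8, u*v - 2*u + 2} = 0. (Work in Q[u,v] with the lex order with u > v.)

{(1, 0)}

Compute a lex Gröbner basis by Buchberger's algorithm.
f_1 = -8*v**2 - v, LT = v**2.
f_2 = 8*u - 4*v - 8, LT = u.
f_3 = u*v - 2*u + 2, LT = u*v.

S(f_1,f_3): lcm = u*v**2. S = 17/8*u*v - 2*v.
  leading term u*v: subtract (17/64*v)·f_2 from 17/8*u*v - 2*v → 17/16*v**2 + 1/8*v
  leading term v**2: subtract (-17/128)·f_1 from 17/16*v**2 + 1/8*v → -1/128*v
  leading term v: no divisor's leading term divides it; move -1/128*v to the remainder.
  remainder -1/128*v ≠ 0; add h_4 = -1/128*v to the basis.

The other S-polynomials (S(f_1,f_2), S(f_2,f_3), S(f_1,h_4), S(f_2,h_4), S(f_3,h_4)) all reduce to 0 modulo the current basis, so we have a Gröbner basis.
Inter-reduce: drop elements whose leading term is divisible by another's, tail-reduce, and make monic.
Reduced Gröbner basis: {u - 1, v}.

The lex basis is triangular: the last element involves only v. Solving v = 0 gives v ∈ {0}; substituting each value into the earlier elements determines the remaining variables.
  v = 0: the earlier basis element becomes u - 1 = 0, giving u = 1 — point (1, 0).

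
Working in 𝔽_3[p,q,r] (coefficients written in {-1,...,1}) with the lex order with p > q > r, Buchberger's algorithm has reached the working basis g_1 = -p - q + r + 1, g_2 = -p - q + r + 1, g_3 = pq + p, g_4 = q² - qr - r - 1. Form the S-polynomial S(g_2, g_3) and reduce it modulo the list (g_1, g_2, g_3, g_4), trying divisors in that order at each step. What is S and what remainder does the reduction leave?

S(g_2, g_3) = -p + q² - qr - q; remainder on division = 0.

lcm(LM(g_2), LM(g_3)) = pq.
S = (lcm/LT(g_2))·g_2 − (lcm/LT(g_3))·g_3 = -p + q² - qr - q.
Reduce S modulo (g_1, g_2, g_3, g_4) in that order:
  leading term p: subtract (1)·g_1 from -p + q² - qr - q → q² - qr - r - 1
  leading term q²: subtract (1)·g_4 from q² - qr - r - 1 → 0
The remainder is 0, so this S-polynomial contributes no new basis element.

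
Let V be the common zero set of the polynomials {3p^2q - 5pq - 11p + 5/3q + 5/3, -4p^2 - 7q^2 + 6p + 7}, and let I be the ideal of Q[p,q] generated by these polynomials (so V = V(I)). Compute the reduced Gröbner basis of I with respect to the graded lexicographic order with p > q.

G = {q^3 + 2/21pq + 44/21p - 83/63q - 20/63, p^2 + 7/4q^2 - 3/2p - 7/4}

f_1 = 3p^2q - 5pq - 11p + 5/3q + 5/3, LT = p^2q.
f_2 = -4p^2 - 7q^2 + 6p + 7, LT = p^2.

S(f_1,f_2): lcm = p^2q. S = -7/4q^3 - 1/6pq - 11/3p + 83/36q + 5/9.
  leading term q^3: no divisor's leading term divides it; move -7/4q^3 to the remainder.
  leading term pq: no divisor's leading term divides it; move -1/6pq to the remainder.
  leading term p: no divisor's leading term divides it; move -11/3p to the remainder.
  leading term q: no divisor's leading term divides it; move 83/36q to the remainder.
  leading term 1: no divisor's leading term divides it; move 5/9 to the remainder.
  remainder -7/4q^3 - 1/6pq - 11/3p + 83/36q + 5/9 ≠ 0; add g_3 = -7/4q^3 - 1/6pq - 11/3p + 83/36q + 5/9 to the basis.

The other S-polynomials (S(f_1,g_3), S(f_2,g_3)) all reduce to 0 modulo the current basis, so we have a Gröbner basis.
Inter-reduce: drop elements whose leading term is divisible by another's, tail-reduce, and make monic.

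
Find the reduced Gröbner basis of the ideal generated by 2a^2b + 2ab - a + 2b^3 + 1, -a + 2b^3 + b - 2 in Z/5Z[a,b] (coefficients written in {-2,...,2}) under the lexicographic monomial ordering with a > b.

G = {a - 2b^3 - b + 2, b^7 + b^5 + b^4 - b^3 - 2b^2 + b + 1}

This is the nonlinear analogue of row-reducing a linear system.

f_1 = 2a^2b + 2ab - a + 2b^3 + 1, LT = a^2b.
f_2 = -a + 2b^3 + b - 2, LT = a.

S(f_1,f_2): lcm = a^2b. S = 2ab^4 + ab^2 - ab + 2a + b^3 - 2.
  leading term ab^4: subtract (-2b^4)·f_2 from 2ab^4 + ab^2 - ab + 2a + b^3 - 2 → ab^2 - ab + 2a - b^7 + 2b^5 + b^4 + b^3 - 2
  leading term ab^2: subtract (-b^2)·f_2 from ab^2 - ab + 2a - b^7 + 2b^5 + b^4 + b^3 - 2 → -ab + 2a - b^7 - b^5 + b^4 + 2b^3 - 2b^2 - 2
  leading term ab: subtract (b)·f_2 from -ab + 2a - b^7 - b^5 + b^4 + 2b^3 - 2b^2 - 2 → 2a - b^7 - b^5 - b^4 + 2b^3 + 2b^2 + 2b - 2
  leading term a: subtract (-2)·f_2 from 2a - b^7 - b^5 - b^4 + 2b^3 + 2b^2 + 2b - 2 → -b^7 - b^5 - b^4 + b^3 + 2b^2 - b - 1
  leading term b^7: no divisor's leading term divides it; move -b^7 to the remainder.
  leading term b^5: no divisor's leading term divides it; move -b^5 to the remainder.
  leading term b^4: no divisor's leading term divides it; move -b^4 to the remainder.
  leading term b^3: no divisor's leading term divides it; move b^3 to the remainder.
  leading term b^2: no divisor's leading term divides it; move 2b^2 to the remainder.
  leading term b: no divisor's leading term divides it; move -b to the remainder.
  leading term 1: no divisor's leading term divides it; move -1 to the remainder.
  remainder -b^7 - b^5 - b^4 + b^3 + 2b^2 - b - 1 ≠ 0; add g_3 = -b^7 - b^5 - b^4 + b^3 + 2b^2 - b - 1 to the basis.

The other S-polynomials (S(f_1,g_3), S(f_2,g_3)) all reduce to 0 modulo the current basis, so we have a Gröbner basis.
Inter-reduce: drop elements whose leading term is divisible by another's, tail-reduce, and make monic.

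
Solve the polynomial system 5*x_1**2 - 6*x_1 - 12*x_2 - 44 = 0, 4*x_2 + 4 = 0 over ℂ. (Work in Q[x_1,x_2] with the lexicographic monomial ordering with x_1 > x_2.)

Compute a lex Gröbner basis by Buchberger's algorithm.
f_1 = 5*x_1**2 - 6*x_1 - 12*x_2 - 44, LT = x_1**2.
f_2 = 4*x_2 + 4, LT = x_2.

The S-polynomials (S(f_1,f_2)) all reduce to 0 modulo the current basis, so we have a Gröbner basis.
Inter-reduce: drop elements whose leading term is divisible by another's, tail-reduce, and make monic.
Reduced Gröbner basis: {x_1**2 - 6/5*x_1 - 32/5, x_2 + 1}.

A lex Gröbner basis eliminates variables successively. Here x_2 + 1 depends only on x_2, with roots {-1}; lifting each root through the earlier basis elements recovers the full solutions.
  x_2 = -1: the earlier basis element becomes x_1**2 - 6/5*x_1 - 32/5 = 0, giving x_1 = -2, 16/5 — points (-2, -1), (16/5, -1).

{(-2, -1), (16/5, -1)}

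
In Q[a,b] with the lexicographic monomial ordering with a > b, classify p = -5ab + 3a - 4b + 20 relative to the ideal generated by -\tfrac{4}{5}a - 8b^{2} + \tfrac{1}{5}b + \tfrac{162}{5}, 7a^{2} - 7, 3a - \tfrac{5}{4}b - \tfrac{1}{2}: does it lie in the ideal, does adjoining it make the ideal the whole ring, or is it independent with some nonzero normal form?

Adjoining -5ab + 3a - 4b + 20 makes the ideal the whole ring: the system is inconsistent.

First compute the reduced Gröbner basis of I by Buchberger's algorithm.
f_1 = -\tfrac{4}{5}a - 8b^{2} + \tfrac{1}{5}b + \tfrac{162}{5}, LT = a.
f_2 = 7a^{2} - 7, LT = a^{2}.
f_3 = 3a - \tfrac{5}{4}b - \tfrac{1}{2}, LT = a.

S(f_1,f_2): lcm = a^{2}. S = 10ab^{2} - \tfrac{1}{4}ab - \tfrac{81}{2}a + 1.
  leading term ab^{2}: subtract (-\tfrac{25}{2}b^{2})·f_1 from 10ab^{2} - \tfrac{1}{4}ab - \tfrac{81}{2}a + 1 → -\tfrac{1}{4}ab - \tfrac{81}{2}a - 100b^{4} + \tfrac{5}{2}b^{3} + 405b^{2} + 1
  leading term ab: subtract (\tfrac{5}{16}b)·f_1 from -\tfrac{1}{4}ab - \tfrac{81}{2}a - 100b^{4} + \tfrac{5}{2}b^{3} + 405b^{2} + 1 → -\tfrac{81}{2}a - 100b^{4} + 5b^{3} + \tfrac{6479}{16}b^{2} - \tfrac{81}{8}b + 1
  leading term a: subtract (\tfrac{405}{8})·f_1 from -\tfrac{81}{2}a - 100b^{4} + 5b^{3} + \tfrac{6479}{16}b^{2} - \tfrac{81}{8}b + 1 → -100b^{4} + 5b^{3} + \tfrac{12959}{16}b^{2} - \tfrac{81}{4}b - \tfrac{6557}{4}
  leading term b^{4}: no divisor's leading term divides it; move -100b^{4} to the remainder.
  leading term b^{3}: no divisor's leading term divides it; move 5b^{3} to the remainder.
  leading term b^{2}: no divisor's leading term divides it; move \tfrac{12959}{16}b^{2} to the remainder.
  leading term b: no divisor's leading term divides it; move -\tfrac{81}{4}b to the remainder.
  leading term 1: no divisor's leading term divides it; move -\tfrac{6557}{4} to the remainder.
  remainder -100b^{4} + 5b^{3} + \tfrac{12959}{16}b^{2} - \tfrac{81}{4}b - \tfrac{6557}{4} ≠ 0; add h_4 = -100b^{4} + 5b^{3} + \tfrac{12959}{16}b^{2} - \tfrac{81}{4}b - \tfrac{6557}{4} to the basis.

S(f_1,f_3): lcm = a. S = 10b^{2} + \tfrac{1}{6}b - \tfrac{121}{3}.
  leading term b^{2}: no divisor's leading term divides it; move 10b^{2} to the remainder.
  leading term b: no divisor's leading term divides it; move \tfrac{1}{6}b to the remainder.
  leading term 1: no divisor's leading term divides it; move -\tfrac{121}{3} to the remainder.
  remainder 10b^{2} + \tfrac{1}{6}b - \tfrac{121}{3} ≠ 0; add h_5 = 10b^{2} + \tfrac{1}{6}b - \tfrac{121}{3} to the basis.

S(f_2,f_3): lcm = a^{2}. S = \tfrac{5}{12}ab + \tfrac{1}{6}a - 1.
  leading term ab: subtract (-\tfrac{25}{48}b)·f_1 from \tfrac{5}{12}ab + \tfrac{1}{6}a - 1 → \tfrac{1}{6}a - \tfrac{25}{6}b^{3} + \tfrac{5}{48}b^{2} + \tfrac{135}{8}b - 1
  leading term a: subtract (-\tfrac{5}{24})·f_1 from \tfrac{1}{6}a - \tfrac{25}{6}b^{3} + \tfrac{5}{48}b^{2} + \tfrac{135}{8}b - 1 → -\tfrac{25}{6}b^{3} - \tfrac{25}{16}b^{2} + \tfrac{203}{12}b + \tfrac{23}{4}
  leading term b^{3}: subtract (-\tfrac{5}{12}b)·h_5 from -\tfrac{25}{6}b^{3} - \tfrac{25}{16}b^{2} + \tfrac{203}{12}b + \tfrac{23}{4} → -\tfrac{215}{144}b^{2} + \tfrac{1}{9}b + \tfrac{23}{4}
  leading term b^{2}: subtract (-\tfrac{43}{288})·h_5 from -\tfrac{215}{144}b^{2} + \tfrac{1}{9}b + \tfrac{23}{4} → \tfrac{235}{1728}b - \tfrac{235}{864}
  leading term b: no divisor's leading term divides it; move \tfrac{235}{1728}b to the remainder.
  leading term 1: no divisor's leading term divides it; move -\tfrac{235}{864} to the remainder.
  remainder \tfrac{235}{1728}b - \tfrac{235}{864} ≠ 0; add h_6 = \tfrac{235}{1728}b - \tfrac{235}{864} to the basis.

The other S-polynomials (S(f_1,h_4), S(f_2,h_4), S(f_3,h_4), S(f_1,h_5), S(f_2,h_5), S(f_3,h_5), S(h_4,h_5), S(f_1,h_6), S(f_2,h_6), S(f_3,h_6), S(h_4,h_6), S(h_5,h_6)) all reduce to 0 modulo the current basis, so we have a Gröbner basis.
Inter-reduce: drop elements whose leading term is divisible by another's, tail-reduce, and make monic.
Reduced Gröbner basis: {a - 1, b - 2}.
Label its elements g_1 = a - 1, g_2 = b - 2.

Reduce p = -5ab + 3a - 4b + 20 modulo G:
  leading term ab: subtract (-5b)·g_1 from -5ab + 3a - 4b + 20 → 3a - 9b + 20
  leading term a: subtract (3)·g_1 from 3a - 9b + 20 → -9b + 23
  leading term b: subtract (-9)·g_2 from -9b + 23 → 5
  leading term 1: no divisor's leading term divides it; move 5 to the remainder.
  normal form = 5.
The normal form is nonzero, so p ∉ I. Since p minus its normal form lies in I, I + (p) = I + (r) where r = 5; decide whether this ideal is the whole ring.
Here r = 5 is a nonzero constant, hence a unit: 1 ∈ I + (p), the Gröbner basis of I + (p) is {1}, and the enlarged system has no common solution — adjoining p is inconsistent.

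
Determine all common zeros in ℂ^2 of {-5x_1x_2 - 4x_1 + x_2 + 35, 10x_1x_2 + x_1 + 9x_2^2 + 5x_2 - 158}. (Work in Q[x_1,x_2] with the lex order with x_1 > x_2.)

Compute a lex Gröbner basis by Buchberger's algorithm.
f_1 = -5x_1x_2 - 4x_1 + x_2 + 35, LT = x_1x_2.
f_2 = 10x_1x_2 + x_1 + 9x_2^2 + 5x_2 - 158, LT = x_1x_2.

S(f_1,f_2): lcm = x_1x_2. S = 7/10x_1 - 9/10x_2^2 - 7/10x_2 + 44/5.
  leading term x_1: no divisor's leading term divides it; move 7/10x_1 to the remainder.
  leading term x_2^2: no divisor's leading term divides it; move -9/10x_2^2 to the remainder.
  leading term x_2: no divisor's leading term divides it; move -7/10x_2 to the remainder.
  leading term 1: no divisor's leading term divides it; move 44/5 to the remainder.
  remainder 7/10x_1 - 9/10x_2^2 - 7/10x_2 + 44/5 ≠ 0; add h_3 = 7/10x_1 - 9/10x_2^2 - 7/10x_2 + 44/5 to the basis.

S(f_1,h_3): lcm = x_1x_2. S = 4/5x_1 + 9/7x_2^3 + x_2^2 - 447/35x_2 - 7.
  leading term x_1: subtract (8/7)·h_3 from 4/5x_1 + 9/7x_2^3 + x_2^2 - 447/35x_2 - 7 → 9/7x_2^3 + 71/35x_2^2 - 419/35x_2 - 597/35
  leading term x_2^3: no divisor's leading term divides it; move 9/7x_2^3 to the remainder.
  leading term x_2^2: no divisor's leading term divides it; move 71/35x_2^2 to the remainder.
  leading term x_2: no divisor's leading term divides it; move -419/35x_2 to the remainder.
  leading term 1: no divisor's leading term divides it; move -597/35 to the remainder.
  remainder 9/7x_2^3 + 71/35x_2^2 - 419/35x_2 - 597/35 ≠ 0; add h_4 = 9/7x_2^3 + 71/35x_2^2 - 419/35x_2 - 597/35 to the basis.

S(f_2,h_3): lcm = x_1x_2. S = 1/10x_1 + 9/7x_2^3 + 19/10x_2^2 - 169/14x_2 - 79/5.
  leading term x_1: subtract (1/7)·h_3 from 1/10x_1 + 9/7x_2^3 + 19/10x_2^2 - 169/14x_2 - 79/5 → 9/7x_2^3 + 71/35x_2^2 - 419/35x_2 - 597/35
  leading term x_2^3: subtract (1)·h_4 from 9/7x_2^3 + 71/35x_2^2 - 419/35x_2 - 597/35 → 0
  remainder 0.

S(f_1,h_4): lcm = x_1x_2^3. S = -7/9x_1x_2^2 + 419/45x_1x_2 + 199/15x_1 - 1/5x_2^3 - 7x_2^2.
  leading term x_1x_2^2: subtract (7/45x_2)·f_1 from -7/9x_1x_2^2 + 419/45x_1x_2 + 199/15x_1 - 1/5x_2^3 - 7x_2^2 → 149/15x_1x_2 + 199/15x_1 - 1/5x_2^3 - 322/45x_2^2 - 49/9x_2
  leading term x_1x_2: subtract (-149/75)·f_1 from 149/15x_1x_2 + 199/15x_1 - 1/5x_2^3 - 322/45x_2^2 - 49/9x_2 → 133/25x_1 - 1/5x_2^3 - 322/45x_2^2 - 778/225x_2 + 1043/15
  leading term x_1: subtract (38/5)·h_3 from 133/25x_1 - 1/5x_2^3 - 322/45x_2^2 - 778/225x_2 + 1043/15 → -1/5x_2^3 - 71/225x_2^2 + 419/225x_2 + 199/75
  leading term x_2^3: subtract (-7/45)·h_4 from -1/5x_2^3 - 71/225x_2^2 + 419/225x_2 + 199/75 → 0
  remainder 0.

S(f_2,h_4): lcm = x_1x_2^3. S = -133/90x_1x_2^2 + 419/45x_1x_2 + 199/15x_1 + 9/10x_2^4 + 1/2x_2^3 - 79/5x_2^2.
  leading term x_1x_2^2: subtract (133/450x_2)·f_1 from -133/90x_1x_2^2 + 419/45x_1x_2 + 199/15x_1 + 9/10x_2^4 + 1/2x_2^3 - 79/5x_2^2 → 787/75x_1x_2 + 199/15x_1 + 9/10x_2^4 + 1/2x_2^3 - 7243/450x_2^2 - 931/90x_2
  leading term x_1x_2: subtract (-787/375)·f_1 from 787/75x_1x_2 + 199/15x_1 + 9/10x_2^4 + 1/2x_2^3 - 7243/450x_2^2 - 931/90x_2 → 609/125x_1 + 9/10x_2^4 + 1/2x_2^3 - 7243/450x_2^2 - 18553/2250x_2 + 5509/75
  leading term x_1: subtract (174/25)·h_3 from 609/125x_1 + 9/10x_2^4 + 1/2x_2^3 - 7243/450x_2^2 - 18553/2250x_2 + 5509/75 → 9/10x_2^4 + 1/2x_2^3 - 22121/2250x_2^2 - 7591/2250x_2 + 4577/375
  leading term x_2^4: subtract (7/10x_2)·h_4 from 9/10x_2^4 + 1/2x_2^3 - 22121/2250x_2^2 - 7591/2250x_2 + 4577/375 → -23/25x_2^3 - 1633/1125x_2^2 + 9637/1125x_2 + 4577/375
  leading term x_2^3: subtract (-161/225)·h_4 from -23/25x_2^3 - 1633/1125x_2^2 + 9637/1125x_2 + 4577/375 → 0
  remainder 0.

S(h_3,h_4): leading monomials are coprime, so the S-polynomial reduces to 0 (Buchberger's first criterion).
Every S-polynomial of the final basis reduces to 0, so we have a Gröbner basis.
Inter-reduce: drop elements whose leading term is divisible by another's, tail-reduce, and make monic.
Reduced Gröbner basis: {x_1 - 9/7x_2^2 - x_2 + 88/7, x_2^3 + 71/45x_2^2 - 419/45x_2 - 199/15}.

A lex Gröbner basis eliminates variables successively. Here x_2^3 + 71/45x_2^2 - 419/45x_2 - 199/15 depends only on x_2, with roots {3, -103/45 - sqrt(1654)/45, -103/45 + sqrt(1654)/45}; lifting each root through the earlier basis elements recovers the full solutions.
  x_2 = 3: the earlier basis element becomes x_1 - 2 = 0, giving x_1 = 2 — point (2, 3).
  x_2 = -103/45 - sqrt(1654)/45: the earlier basis element becomes x_1 - 19*sqrt(1654)/175 + 1238/175 = 0, giving x_1 = -1238/175 + 19*sqrt(1654)/175 — point (-1238/175 + 19*sqrt(1654)/175, -103/45 - sqrt(1654)/45).
  x_2 = -103/45 + sqrt(1654)/45: the earlier basis element becomes x_1 + 19*sqrt(1654)/175 + 1238/175 = 0, giving x_1 = -1238/175 - 19*sqrt(1654)/175 — point (-1238/175 - 19*sqrt(1654)/175, -103/45 + sqrt(1654)/45).
Substituting each solution back into the original system confirms all equations vanish.

{(2, 3), (-1238/175 + 19*sqrt(1654)/175, -103/45 - sqrt(1654)/45), (-1238/175 - 19*sqrt(1654)/175, -103/45 + sqrt(1654)/45)}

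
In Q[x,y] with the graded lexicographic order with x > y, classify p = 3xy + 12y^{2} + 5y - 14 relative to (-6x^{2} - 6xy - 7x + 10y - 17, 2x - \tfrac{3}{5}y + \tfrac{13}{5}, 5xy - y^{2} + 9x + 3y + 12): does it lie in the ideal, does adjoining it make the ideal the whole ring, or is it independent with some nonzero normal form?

3xy + 12y^{2} + 5y - 14 lies in I (it reduces to 0).

First compute the reduced Gröbner basis of I by Buchberger's algorithm.
f_1 = -6x^{2} - 6xy - 7x + 10y - 17, LT = x^{2}.
f_2 = 2x - \tfrac{3}{5}y + \tfrac{13}{5}, LT = x.
f_3 = 5xy - y^{2} + 9x + 3y + 12, LT = xy.

S(f_1,f_2): lcm = x^{2}. S = \tfrac{13}{10}xy - \tfrac{2}{15}x - \tfrac{5}{3}y + \tfrac{17}{6}.
  leading term xy: subtract (\tfrac{13}{20}y)·f_2 from \tfrac{13}{10}xy - \tfrac{2}{15}x - \tfrac{5}{3}y + \tfrac{17}{6} → \tfrac{39}{100}y^{2} - \tfrac{2}{15}x - \tfrac{1007}{300}y + \tfrac{17}{6}
  leading term y^{2}: no divisor's leading term divides it; move \tfrac{39}{100}y^{2} to the remainder.
  leading term x: subtract (-\tfrac{1}{15})·f_2 from -\tfrac{2}{15}x - \tfrac{1007}{300}y + \tfrac{17}{6} → -\tfrac{1019}{300}y + \tfrac{451}{150}
  leading term y: no divisor's leading term divides it; move -\tfrac{1019}{300}y to the remainder.
  leading term 1: no divisor's leading term divides it; move \tfrac{451}{150} to the remainder.
  remainder \tfrac{39}{100}y^{2} - \tfrac{1019}{300}y + \tfrac{451}{150} ≠ 0; add h_4 = \tfrac{39}{100}y^{2} - \tfrac{1019}{300}y + \tfrac{451}{150} to the basis.

S(f_1,f_3): lcm = x^{2}y. S = \tfrac{6}{5}xy^{2} - \tfrac{9}{5}x^{2} + \tfrac{17}{30}xy - \tfrac{5}{3}y^{2} - \tfrac{12}{5}x + \tfrac{17}{6}y.
  leading term xy^{2}: subtract (\tfrac{3}{5}y^{2})·f_2 from \tfrac{6}{5}xy^{2} - \tfrac{9}{5}x^{2} + \tfrac{17}{30}xy - \tfrac{5}{3}y^{2} - \tfrac{12}{5}x + \tfrac{17}{6}y → \tfrac{9}{25}y^{3} - \tfrac{9}{5}x^{2} + \tfrac{17}{30}xy - \tfrac{242}{75}y^{2} - \tfrac{12}{5}x + \tfrac{17}{6}y
  leading term y^{3}: subtract (\tfrac{12}{13}y)·h_4 from \tfrac{9}{25}y^{3} - \tfrac{9}{5}x^{2} + \tfrac{17}{30}xy - \tfrac{242}{75}y^{2} - \tfrac{12}{5}x + \tfrac{17}{6}y → -\tfrac{9}{5}x^{2} + \tfrac{17}{30}xy - \tfrac{89}{975}y^{2} - \tfrac{12}{5}x + \tfrac{113}{1950}y
  leading term x^{2}: subtract (\tfrac{3}{10})·f_1 from -\tfrac{9}{5}x^{2} + \tfrac{17}{30}xy - \tfrac{89}{975}y^{2} - \tfrac{12}{5}x + \tfrac{113}{1950}y → \tfrac{71}{30}xy - \tfrac{89}{975}y^{2} - \tfrac{3}{10}x - \tfrac{5737}{1950}y + \tfrac{51}{10}
  leading term xy: subtract (\tfrac{71}{60}y)·f_2 from \tfrac{71}{30}xy - \tfrac{89}{975}y^{2} - \tfrac{3}{10}x - \tfrac{5737}{1950}y + \tfrac{51}{10} → \tfrac{2413}{3900}y^{2} - \tfrac{3}{10}x - \tfrac{23473}{3900}y + \tfrac{51}{10}
  leading term y^{2}: subtract (\tfrac{2413}{1521})·h_4 from \tfrac{2413}{3900}y^{2} - \tfrac{3}{10}x - \tfrac{23473}{3900}y + \tfrac{51}{10} → -\tfrac{3}{10}x - \tfrac{143747}{228150}y + \tfrac{37651}{114075}
  leading term x: subtract (-\tfrac{3}{20})·f_2 from -\tfrac{3}{10}x - \tfrac{143747}{228150}y + \tfrac{37651}{114075} → -\tfrac{328561}{456300}y + \tfrac{328561}{456300}
  leading term y: no divisor's leading term divides it; move -\tfrac{328561}{456300}y to the remainder.
  leading term 1: no divisor's leading term divides it; move \tfrac{328561}{456300} to the remainder.
  remainder -\tfrac{328561}{456300}y + \tfrac{328561}{456300} ≠ 0; add h_5 = -\tfrac{328561}{456300}y + \tfrac{328561}{456300} to the basis.

S(f_2,f_3): lcm = xy. S = -\tfrac{1}{10}y^{2} - \tfrac{9}{5}x + \tfrac{7}{10}y - \tfrac{12}{5}.
  leading term y^{2}: subtract (-\tfrac{10}{39})·h_4 from -\tfrac{1}{10}y^{2} - \tfrac{9}{5}x + \tfrac{7}{10}y - \tfrac{12}{5} → -\tfrac{9}{5}x - \tfrac{20}{117}y - \tfrac{953}{585}
  leading term x: subtract (-\tfrac{9}{10})·f_2 from -\tfrac{9}{5}x - \tfrac{20}{117}y - \tfrac{953}{585} → -\tfrac{4159}{5850}y + \tfrac{4159}{5850}
  leading term y: subtract (\tfrac{78}{79})·h_5 from -\tfrac{4159}{5850}y + \tfrac{4159}{5850} → 0
  remainder 0.

S(f_1,h_4): leading monomials are coprime, so the S-polynomial reduces to 0 (Buchberger's first criterion).
S(f_2,h_4): leading monomials are coprime, so the S-polynomial reduces to 0 (Buchberger's first criterion).
S(f_3,h_4): lcm = xy^{2}. S = -\tfrac{1}{5}y^{3} + \tfrac{6148}{585}xy + \tfrac{3}{5}y^{2} - \tfrac{902}{117}x + \tfrac{12}{5}y.
  leading term y^{3}: subtract (-\tfrac{20}{39}y)·h_4 from -\tfrac{1}{5}y^{3} + \tfrac{6148}{585}xy + \tfrac{3}{5}y^{2} - \tfrac{902}{117}x + \tfrac{12}{5}y → \tfrac{6148}{585}xy - \tfrac{668}{585}y^{2} - \tfrac{902}{117}x + \tfrac{2306}{585}y
  leading term xy: subtract (\tfrac{3074}{585}y)·f_2 from \tfrac{6148}{585}xy - \tfrac{668}{585}y^{2} - \tfrac{902}{117}x + \tfrac{2306}{585}y → \tfrac{5882}{2925}y^{2} - \tfrac{902}{117}x - \tfrac{28432}{2925}y
  leading term y^{2}: subtract (\tfrac{23528}{4563})·h_4 from \tfrac{5882}{2925}y^{2} - \tfrac{902}{117}x - \tfrac{28432}{2925}y → -\tfrac{902}{117}x + \tfrac{2667214}{342225}y - \tfrac{5305564}{342225}
  leading term x: subtract (-\tfrac{451}{117})·f_2 from -\tfrac{902}{117}x + \tfrac{2667214}{342225}y - \tfrac{5305564}{342225} → \tfrac{1875709}{342225}y - \tfrac{1875709}{342225}
  leading term y: subtract (-\tfrac{1804}{237})·h_5 from \tfrac{1875709}{342225}y - \tfrac{1875709}{342225} → 0
  remainder 0.

S(f_1,h_5): leading monomials are coprime, so the S-polynomial reduces to 0 (Buchberger's first criterion).
S(f_2,h_5): leading monomials are coprime, so the S-polynomial reduces to 0 (Buchberger's first criterion).
S(f_3,h_5): lcm = xy. S = -\tfrac{1}{5}y^{2} + \tfrac{14}{5}x + \tfrac{3}{5}y + \tfrac{12}{5}.
  leading term y^{2}: subtract (-\tfrac{20}{39})·h_4 from -\tfrac{1}{5}y^{2} + \tfrac{14}{5}x + \tfrac{3}{5}y + \tfrac{12}{5} → \tfrac{14}{5}x - \tfrac{668}{585}y + \tfrac{2306}{585}
  leading term x: subtract (\tfrac{7}{5})·f_2 from \tfrac{14}{5}x - \tfrac{668}{585}y + \tfrac{2306}{585} → -\tfrac{883}{2925}y + \tfrac{883}{2925}
  leading term y: subtract (\tfrac{137748}{328561})·h_5 from -\tfrac{883}{2925}y + \tfrac{883}{2925} → 0
  remainder 0.

S(h_4,h_5): lcm = y^{2}. S = -\tfrac{902}{117}y + \tfrac{902}{117}.
  leading term y: subtract (\tfrac{3517800}{328561})·h_5 from -\tfrac{902}{117}y + \tfrac{902}{117} → 0
  remainder 0.

Every S-polynomial of the final basis reduces to 0, so we have a Gröbner basis.
Inter-reduce: drop elements whose leading term is divisible by another's, tail-reduce, and make monic.
Reduced Gröbner basis: {x + 1, y - 1}.
Label its elements g_1 = x + 1, g_2 = y - 1.

Reduce p = 3xy + 12y^{2} + 5y - 14 modulo G:
  leading term xy: subtract (3y)·g_1 from 3xy + 12y^{2} + 5y - 14 → 12y^{2} + 2y - 14
  leading term y^{2}: subtract (12y)·g_2 from 12y^{2} + 2y - 14 → 14y - 14
  leading term y: subtract (14)·g_2 from 14y - 14 → 0
  normal form = 0.
Since the normal form is 0, p ∈ I.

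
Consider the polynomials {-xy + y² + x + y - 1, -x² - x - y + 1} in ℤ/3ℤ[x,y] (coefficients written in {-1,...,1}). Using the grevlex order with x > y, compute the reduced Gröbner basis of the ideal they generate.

This is the nonlinear analogue of row-reducing a linear system.

f_1 = -xy + y² + x + y - 1, LT = xy.
f_2 = -x² - x - y + 1, LT = x².

S(f_1,f_2): lcm = x²y. S = -xy² - x² + xy - y² + x + y.
  leading term xy²: subtract (y)·f_1 from -xy² - x² + xy - y² + x + y → -y³ - x² + y² + x - y
  leading term y³: no divisor's leading term divides it; move -y³ to the remainder.
  leading term x²: subtract (1)·f_2 from -x² + y² + x - y → y² - x - 1
  leading term y²: no divisor's leading term divides it; move y² to the remainder.
  leading term x: no divisor's leading term divides it; move -x to the remainder.
  leading term 1: no divisor's leading term divides it; move -1 to the remainder.
  remainder -y³ + y² - x - 1 ≠ 0; add g_3 = -y³ + y² - x - 1 to the basis.

The other S-polynomials (S(f_1,g_3), S(f_2,g_3)) all reduce to 0 modulo the current basis, so we have a Gröbner basis.

G = {y³ - y² + x + 1, x² + x + y - 1, xy - y² - x - y + 1}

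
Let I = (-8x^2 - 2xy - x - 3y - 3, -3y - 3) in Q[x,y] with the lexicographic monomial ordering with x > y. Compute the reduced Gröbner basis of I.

G = {x^2 - 1/8x, y + 1}

Buchberger's algorithm terminates because the ascending chain of leading-term ideals stabilizes.

f_1 = -8x^2 - 2xy - x - 3y - 3, LT = x^2.
f_2 = -3y - 3, LT = y.

The S-polynomials (S(f_1,f_2)) all reduce to 0 modulo the current basis, so we have a Gröbner basis.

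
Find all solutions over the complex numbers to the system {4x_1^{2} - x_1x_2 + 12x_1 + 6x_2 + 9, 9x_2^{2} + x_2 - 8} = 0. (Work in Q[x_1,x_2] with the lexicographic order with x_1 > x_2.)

{(-3, -1), (-1/4, -1), (-25/18 - sqrt(134)*I/9, 8/9), (-25/18 + sqrt(134)*I/9, 8/9)}

Compute a lex Gröbner basis by Buchberger's algorithm.
f_1 = 4x_1^{2} - x_1x_2 + 12x_1 + 6x_2 + 9, LT = x_1^{2}.
f_2 = 9x_2^{2} + x_2 - 8, LT = x_2^{2}.

The S-polynomials (S(f_1,f_2)) all reduce to 0 modulo the current basis, so we have a Gröbner basis.
Inter-reduce: drop elements whose leading term is divisible by another's, tail-reduce, and make monic.
Reduced Gröbner basis: {x_1^{2} - \tfrac{1}{4}x_1x_2 + 3x_1 + \tfrac{3}{2}x_2 + \tfrac{9}{4}, x_2^{2} + \tfrac{1}{9}x_2 - \tfrac{8}{9}}.

Elimination: the polynomial x_2^{2} + \tfrac{1}{9}x_2 - \tfrac{8}{9} lies in the elimination ideal for x_2, so x_2 ∈ {-1, 8/9}. For each such x_2, the remaining basis elements (now univariate) give the rest of the solution.
  x_2 = -1: the earlier basis element becomes x_1^{2} + \tfrac{13}{4}x_1 + \tfrac{3}{4} = 0, giving x_1 = -3, -1/4 — points (-3, -1), (-1/4, -1).
  x_2 = 8/9: the earlier basis element becomes x_1^{2} + \tfrac{25}{9}x_1 + \tfrac{43}{12} = 0, giving x_1 = -25/18 - sqrt(134)*I/9, -25/18 + sqrt(134)*I/9 — points (-25/18 - sqrt(134)*I/9, 8/9), (-25/18 + sqrt(134)*I/9, 8/9).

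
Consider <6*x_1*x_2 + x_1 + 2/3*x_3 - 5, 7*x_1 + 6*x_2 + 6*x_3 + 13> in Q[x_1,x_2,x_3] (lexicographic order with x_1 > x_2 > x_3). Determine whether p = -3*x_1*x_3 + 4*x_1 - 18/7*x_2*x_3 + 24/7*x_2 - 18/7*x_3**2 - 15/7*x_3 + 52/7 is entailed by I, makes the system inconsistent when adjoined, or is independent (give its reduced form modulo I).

First compute the reduced Gröbner basis of I by Buchberger's algorithm.
f_1 = 6*x_1*x_2 + x_1 + 2/3*x_3 - 5, LT = x_1*x_2.
f_2 = 7*x_1 + 6*x_2 + 6*x_3 + 13, LT = x_1.

S(f_1,f_2): lcm = x_1*x_2. S = 1/6*x_1 - 6/7*x_2**2 - 6/7*x_2*x_3 - 13/7*x_2 + 1/9*x_3 - 5/6.
  leading term x_1: subtract (1/42)·f_2 from 1/6*x_1 - 6/7*x_2**2 - 6/7*x_2*x_3 - 13/7*x_2 + 1/9*x_3 - 5/6 → -6/7*x_2**2 - 6/7*x_2*x_3 - 2*x_2 - 2/63*x_3 - 8/7
  leading term x_2**2: no divisor's leading term divides it; move -6/7*x_2**2 to the remainder.
  leading term x_2*x_3: no divisor's leading term divides it; move -6/7*x_2*x_3 to the remainder.
  leading term x_2: no divisor's leading term divides it; move -2*x_2 to the remainder.
  leading term x_3: no divisor's leading term divides it; move -2/63*x_3 to the remainder.
  leading term 1: no divisor's leading term divides it; move -8/7 to the remainder.
  remainder -6/7*x_2**2 - 6/7*x_2*x_3 - 2*x_2 - 2/63*x_3 - 8/7 ≠ 0; add h_3 = -6/7*x_2**2 - 6/7*x_2*x_3 - 2*x_2 - 2/63*x_3 - 8/7 to the basis.

The other S-polynomials (S(f_1,h_3), S(f_2,h_3)) all reduce to 0 modulo the current basis, so we have a Gröbner basis.
Inter-reduce: drop elements whose leading term is divisible by another's, tail-reduce, and make monic.
Reduced Gröbner basis: {x_1 + 6/7*x_2 + 6/7*x_3 + 13/7, x_2**2 + x_2*x_3 + 7/3*x_2 + 1/27*x_3 + 4/3}.
Label its elements g_1 = x_1 + 6/7*x_2 + 6/7*x_3 + 13/7, g_2 = x_2**2 + x_2*x_3 + 7/3*x_2 + 1/27*x_3 + 4/3.

Reduce p = -3*x_1*x_3 + 4*x_1 - 18/7*x_2*x_3 + 24/7*x_2 - 18/7*x_3**2 - 15/7*x_3 + 52/7 modulo G:
  leading term x_1*x_3: subtract (-3*x_3)·g_1 from -3*x_1*x_3 + 4*x_1 - 18/7*x_2*x_3 + 24/7*x_2 - 18/7*x_3**2 - 15/7*x_3 + 52/7 → 4*x_1 + 24/7*x_2 + 24/7*x_3 + 52/7
  leading term x_1: subtract (4)·g_1 from 4*x_1 + 24/7*x_2 + 24/7*x_3 + 52/7 → 0
  normal form = 0.
Since the normal form is 0, p ∈ I.

-3*x_1*x_3 + 4*x_1 - 18/7*x_2*x_3 + 24/7*x_2 - 18/7*x_3**2 - 15/7*x_3 + 52/7 lies in I (it reduces to 0).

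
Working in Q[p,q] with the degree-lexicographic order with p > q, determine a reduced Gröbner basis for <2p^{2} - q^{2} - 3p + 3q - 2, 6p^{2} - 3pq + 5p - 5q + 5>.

G = {q^{3} - \tfrac{14}{3}q^{2} + \tfrac{22}{3}p + \tfrac{16}{3}q - \tfrac{5}{3}, p^{2} - \tfrac{1}{2}q^{2} - \tfrac{3}{2}p + \tfrac{3}{2}q - 1, pq - q^{2} - \tfrac{14}{3}p + \tfrac{14}{3}q - \tfrac{11}{3}}

f_1 = 2p^{2} - q^{2} - 3p + 3q - 2, LT = p^{2}.
f_2 = 6p^{2} - 3pq + 5p - 5q + 5, LT = p^{2}.

S(f_1,f_2): lcm = p^{2}. S = \tfrac{1}{2}pq - \tfrac{1}{2}q^{2} - \tfrac{7}{3}p + \tfrac{7}{3}q - \tfrac{11}{6}.
  leading term pq: no divisor's leading term divides it; move \tfrac{1}{2}pq to the remainder.
  leading term q^{2}: no divisor's leading term divides it; move -\tfrac{1}{2}q^{2} to the remainder.
  leading term p: no divisor's leading term divides it; move -\tfrac{7}{3}p to the remainder.
  leading term q: no divisor's leading term divides it; move \tfrac{7}{3}q to the remainder.
  leading term 1: no divisor's leading term divides it; move -\tfrac{11}{6} to the remainder.
  remainder \tfrac{1}{2}pq - \tfrac{1}{2}q^{2} - \tfrac{7}{3}p + \tfrac{7}{3}q - \tfrac{11}{6} ≠ 0; add g_3 = \tfrac{1}{2}pq - \tfrac{1}{2}q^{2} - \tfrac{7}{3}p + \tfrac{7}{3}q - \tfrac{11}{6} to the basis.

S(f_1,g_3): lcm = p^{2}q. S = pq^{2} - \tfrac{1}{2}q^{3} + \tfrac{14}{3}p^{2} - \tfrac{37}{6}pq + \tfrac{3}{2}q^{2} + \tfrac{11}{3}p - q.
  leading term pq^{2}: subtract (2q)·g_3 from pq^{2} - \tfrac{1}{2}q^{3} + \tfrac{14}{3}p^{2} - \tfrac{37}{6}pq + \tfrac{3}{2}q^{2} + \tfrac{11}{3}p - q → \tfrac{1}{2}q^{3} + \tfrac{14}{3}p^{2} - \tfrac{3}{2}pq - \tfrac{19}{6}q^{2} + \tfrac{11}{3}p + \tfrac{8}{3}q
  leading term q^{3}: no divisor's leading term divides it; move \tfrac{1}{2}q^{3} to the remainder.
  leading term p^{2}: subtract (\tfrac{7}{3})·f_1 from \tfrac{14}{3}p^{2} - \tfrac{3}{2}pq - \tfrac{19}{6}q^{2} + \tfrac{11}{3}p + \tfrac{8}{3}q → -\tfrac{3}{2}pq - \tfrac{5}{6}q^{2} + \tfrac{32}{3}p - \tfrac{13}{3}q + \tfrac{14}{3}
  leading term pq: subtract (-3)·g_3 from -\tfrac{3}{2}pq - \tfrac{5}{6}q^{2} + \tfrac{32}{3}p - \tfrac{13}{3}q + \tfrac{14}{3} → -\tfrac{7}{3}q^{2} + \tfrac{11}{3}p + \tfrac{8}{3}q - \tfrac{5}{6}
  leading term q^{2}: no divisor's leading term divides it; move -\tfrac{7}{3}q^{2} to the remainder.
  leading term p: no divisor's leading term divides it; move \tfrac{11}{3}p to the remainder.
  leading term q: no divisor's leading term divides it; move \tfrac{8}{3}q to the remainder.
  leading term 1: no divisor's leading term divides it; move -\tfrac{5}{6} to the remainder.
  remainder \tfrac{1}{2}q^{3} - \tfrac{7}{3}q^{2} + \tfrac{11}{3}p + \tfrac{8}{3}q - \tfrac{5}{6} ≠ 0; add g_4 = \tfrac{1}{2}q^{3} - \tfrac{7}{3}q^{2} + \tfrac{11}{3}p + \tfrac{8}{3}q - \tfrac{5}{6} to the basis.

The other S-polynomials (S(f_2,g_3), S(f_1,g_4), S(f_2,g_4), S(g_3,g_4)) all reduce to 0 modulo the current basis, so we have a Gröbner basis.
Inter-reduce: drop elements whose leading term is divisible by another's, tail-reduce, and make monic.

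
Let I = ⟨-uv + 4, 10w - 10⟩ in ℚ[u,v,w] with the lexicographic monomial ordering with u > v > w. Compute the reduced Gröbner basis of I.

G = {uv - 4, w - 1}

The reduced Gröbner basis is the canonical form of the ideal for this ordering.

f_1 = -uv + 4, LT = uv.
f_2 = 10w - 10, LT = w.

The S-polynomials (S(f_1,f_2)) all reduce to 0 modulo the current basis, so we have a Gröbner basis.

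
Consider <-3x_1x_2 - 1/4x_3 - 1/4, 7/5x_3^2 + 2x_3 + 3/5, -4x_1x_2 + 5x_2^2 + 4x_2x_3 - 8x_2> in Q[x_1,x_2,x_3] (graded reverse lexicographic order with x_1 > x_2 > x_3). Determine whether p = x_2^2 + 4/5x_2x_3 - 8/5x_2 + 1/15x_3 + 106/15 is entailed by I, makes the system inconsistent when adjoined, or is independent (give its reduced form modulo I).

Adjoining x_2^2 + 4/5x_2x_3 - 8/5x_2 + 1/15x_3 + 106/15 makes the ideal the whole ring: the system is inconsistent.

First compute the reduced Gröbner basis of I by Buchberger's algorithm.
f_1 = -3x_1x_2 - 1/4x_3 - 1/4, LT = x_1x_2.
f_2 = 7/5x_3^2 + 2x_3 + 3/5, LT = x_3^2.
f_3 = -4x_1x_2 + 5x_2^2 + 4x_2x_3 - 8x_2, LT = x_1x_2.

S(f_1,f_3): lcm = x_1x_2. S = 5/4x_2^2 + x_2x_3 - 2x_2 + 1/12x_3 + 1/12.
  reduce S modulo (f_1, f_2, f_3):
  remainder 5/4x_2^2 + x_2x_3 - 2x_2 + 1/12x_3 + 1/12 ≠ 0; add h_4 = 5/4x_2^2 + x_2x_3 - 2x_2 + 1/12x_3 + 1/12 to the basis.

S(f_1,h_4): lcm = x_1x_2^2. S = -4/5x_1x_2x_3 + 8/5x_1x_2 - 1/15x_1x_3 + 1/12x_2x_3 - 1/15x_1 + 1/12x_2.
  reduce S modulo (f_1, f_2, f_3, h_4):
  remainder -1/15x_1x_3 + 1/12x_2x_3 - 1/15x_1 + 1/12x_2 - 17/105x_3 - 17/105 ≠ 0; add h_5 = -1/15x_1x_3 + 1/12x_2x_3 - 1/15x_1 + 1/12x_2 - 17/105x_3 - 17/105 to the basis.

The other S-polynomials (S(f_1,f_2), S(f_2,f_3), S(f_2,h_4), S(f_3,h_4), S(f_1,h_5), S(f_2,h_5), S(f_3,h_5), S(h_4,h_5)) all reduce to 0 modulo the current basis, so we have a Gröbner basis.
Inter-reduce: drop elements whose leading term is divisible by another's, tail-reduce, and make monic.
Reduced Gröbner basis: {x_1x_2 + 1/12x_3 + 1/12, x_2^2 + 4/5x_2x_3 - 8/5x_2 + 1/15x_3 + 1/15, x_1x_3 - 5/4x_2x_3 + x_1 - 5/4x_2 + 17/7x_3 + 17/7, x_3^2 + 10/7x_3 + 3/7}.
Label its elements g_1 = x_1x_2 + 1/12x_3 + 1/12, g_2 = x_2^2 + 4/5x_2x_3 - 8/5x_2 + 1/15x_3 + 1/15, g_3 = x_1x_3 - 5/4x_2x_3 + x_1 - 5/4x_2 + 17/7x_3 + 17/7, g_4 = x_3^2 + 10/7x_3 + 3/7.

Reduce p = x_2^2 + 4/5x_2x_3 - 8/5x_2 + 1/15x_3 + 106/15 modulo G:
  leading term x_2^2: subtract (1)·g_2 from x_2^2 + 4/5x_2x_3 - 8/5x_2 + 1/15x_3 + 106/15 → 7
  leading term 1: no divisor's leading term divides it; move 7 to the remainder.
  normal form = 7.
The normal form is nonzero, so p ∉ I. Since p minus its normal form lies in I, I + (p) = I + (r) where r = 7; decide whether this ideal is the whole ring.
Here r = 7 is a nonzero constant, hence a unit: 1 ∈ I + (p), the Gröbner basis of I + (p) is {1}, and the enlarged system has no common solution — adjoining p is inconsistent.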